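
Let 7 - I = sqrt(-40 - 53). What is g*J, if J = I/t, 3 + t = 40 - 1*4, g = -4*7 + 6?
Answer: -14/3 + 2*I*sqrt(93)/3 ≈ -4.6667 + 6.4291*I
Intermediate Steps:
g = -22 (g = -28 + 6 = -22)
I = 7 - I*sqrt(93) (I = 7 - sqrt(-40 - 53) = 7 - sqrt(-93) = 7 - I*sqrt(93) ≈ 7.0 - 9.6436*I)
t = 33 (t = -3 + (40 - 1*4) = -3 + (40 - 4) = -3 + 36 = 33)
J = 7/33 - I*sqrt(93)/33 (J = (7 - I*sqrt(93))/33 = (7 - I*sqrt(93))*(1/33) = 7/33 - I*sqrt(93)/33 ≈ 0.21212 - 0.29223*I)
g*J = -22*(7/33 - I*sqrt(93)/33) = -14/3 + 2*I*sqrt(93)/3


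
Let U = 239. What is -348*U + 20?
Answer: -83152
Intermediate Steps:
-348*U + 20 = -348*239 + 20 = -83172 + 20 = -83152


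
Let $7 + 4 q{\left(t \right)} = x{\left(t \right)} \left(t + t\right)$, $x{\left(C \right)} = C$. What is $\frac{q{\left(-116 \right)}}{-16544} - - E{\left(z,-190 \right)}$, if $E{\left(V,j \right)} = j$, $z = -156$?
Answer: $- \frac{12600345}{66176} \approx -190.41$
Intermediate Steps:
$q{\left(t \right)} = - \frac{7}{4} + \frac{t^{2}}{2}$ ($q{\left(t \right)} = - \frac{7}{4} + \frac{t \left(t + t\right)}{4} = - \frac{7}{4} + \frac{t 2 t}{4} = - \frac{7}{4} + \frac{2 t^{2}}{4} = - \frac{7}{4} + \frac{t^{2}}{2}$)
$\frac{q{\left(-116 \right)}}{-16544} - - E{\left(z,-190 \right)} = \frac{- \frac{7}{4} + \frac{\left(-116\right)^{2}}{2}}{-16544} - \left(-1\right) \left(-190\right) = \left(- \frac{7}{4} + \frac{1}{2} \cdot 13456\right) \left(- \frac{1}{16544}\right) - 190 = \left(- \frac{7}{4} + 6728\right) \left(- \frac{1}{16544}\right) - 190 = \frac{26905}{4} \left(- \frac{1}{16544}\right) - 190 = - \frac{26905}{66176} - 190 = - \frac{12600345}{66176}$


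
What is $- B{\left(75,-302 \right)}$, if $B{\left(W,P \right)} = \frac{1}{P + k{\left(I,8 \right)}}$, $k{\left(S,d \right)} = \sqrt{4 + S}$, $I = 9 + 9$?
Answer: $\frac{151}{45591} + \frac{\sqrt{22}}{91182} \approx 0.0033635$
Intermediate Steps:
$I = 18$
$B{\left(W,P \right)} = \frac{1}{P + \sqrt{22}}$ ($B{\left(W,P \right)} = \frac{1}{P + \sqrt{4 + 18}} = \frac{1}{P + \sqrt{22}}$)
$- B{\left(75,-302 \right)} = - \frac{1}{-302 + \sqrt{22}}$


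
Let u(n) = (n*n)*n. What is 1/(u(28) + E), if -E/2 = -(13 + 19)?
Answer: 1/22016 ≈ 4.5422e-5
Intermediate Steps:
u(n) = n**3 (u(n) = n**2*n = n**3)
E = 64 (E = -(-2)*(13 + 19) = -(-2)*32 = -2*(-32) = 64)
1/(u(28) + E) = 1/(28**3 + 64) = 1/(21952 + 64) = 1/22016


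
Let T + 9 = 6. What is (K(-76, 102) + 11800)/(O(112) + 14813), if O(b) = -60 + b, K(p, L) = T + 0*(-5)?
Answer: 11797/14865 ≈ 0.79361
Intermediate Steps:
T = -3 (T = -9 + 6 = -3)
K(p, L) = -3 (K(p, L) = -3 + 0*(-5) = -3 + 0 = -3)
(K(-76, 102) + 11800)/(O(112) + 14813) = (-3 + 11800)/((-60 + 112) + 14813) = 11797/(52 + 14813) = 11797/14865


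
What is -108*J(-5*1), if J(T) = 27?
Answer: -2916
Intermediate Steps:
-108*J(-5*1) = -108*27 = -2916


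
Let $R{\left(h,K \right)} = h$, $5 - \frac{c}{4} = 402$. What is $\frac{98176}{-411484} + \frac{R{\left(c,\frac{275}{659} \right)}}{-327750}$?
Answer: $- \frac{3940468426}{16857985125} \approx -0.23374$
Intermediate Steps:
$c = -1588$ ($c = 20 - 1608 = -1588$)
$\frac{98176}{-411484} + \frac{R{\left(c,\frac{275}{659} \right)}}{-327750} = \frac{98176}{-411484} - \frac{1588}{-327750} = 98176 \left(- \frac{1}{411484}\right) - - \frac{794}{163875} = - \frac{24544}{102871} + \frac{794}{163875} = - \frac{3940468426}{16857985125}$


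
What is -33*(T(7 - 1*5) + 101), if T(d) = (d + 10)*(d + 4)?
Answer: -5709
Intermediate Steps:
T(d) = (4 + d)*(10 + d) (T(d) = (10 + d)*(4 + d) = (4 + d)*(10 + d))
-33*(T(7 - 1*5) + 101) = -33*((40 + (7 - 1*5)² + 14*(7 - 1*5)) + 101) = -33*((40 + (7 - 5)² + 14*(7 - 5)) + 101) = -33*((40 + 2² + 14*2) + 101) = -33*((40 + 4 + 28) + 101) = -33*(72 + 101) = -33*173 = -5709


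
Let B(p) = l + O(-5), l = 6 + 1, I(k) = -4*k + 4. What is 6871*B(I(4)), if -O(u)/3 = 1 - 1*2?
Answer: 68710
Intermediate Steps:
I(k) = 4 - 4*k
O(u) = 3 (O(u) = -3*(1 - 1*2) = -3*(1 - 2) = -3*(-1) = 3)
l = 7
B(p) = 10 (B(p) = 7 + 3 = 10)
6871*B(I(4)) = 6871*10 = 68710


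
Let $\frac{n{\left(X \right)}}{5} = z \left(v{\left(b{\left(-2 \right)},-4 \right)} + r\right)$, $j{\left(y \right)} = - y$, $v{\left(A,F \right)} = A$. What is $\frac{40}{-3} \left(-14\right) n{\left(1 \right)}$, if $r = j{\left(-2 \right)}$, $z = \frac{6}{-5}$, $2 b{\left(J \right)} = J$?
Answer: $-1120$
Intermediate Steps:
$b{\left(J \right)} = \frac{J}{2}$
$z = - \frac{6}{5}$ ($z = 6 \left(- \frac{1}{5}\right) = - \frac{6}{5} \approx -1.2$)
$r = 2$ ($r = \left(-1\right) \left(-2\right) = 2$)
$n{\left(X \right)} = -6$ ($n{\left(X \right)} = 5 \left(- \frac{6 \left(\frac{1}{2} \left(-2\right) + 2\right)}{5}\right) = 5 \left(- \frac{6 \left(-1 + 2\right)}{5}\right) = 5 \left(\left(- \frac{6}{5}\right) 1\right) = 5 \left(- \frac{6}{5}\right) = -6$)
$\frac{40}{-3} \left(-14\right) n{\left(1 \right)} = \frac{40}{-3} \left(-14\right) \left(-6\right) = 40 \left(- \frac{1}{3}\right) \left(-14\right) \left(-6\right) = \left(- \frac{40}{3}\right) \left(-14\right) \left(-6\right) = \frac{560}{3} \left(-6\right) = -1120$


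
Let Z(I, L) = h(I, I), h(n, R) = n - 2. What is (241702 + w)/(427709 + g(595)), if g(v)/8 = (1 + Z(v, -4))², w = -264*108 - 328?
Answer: 212862/3250397 ≈ 0.065488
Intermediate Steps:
h(n, R) = -2 + n
w = -28840 (w = -28512 - 328 = -28840)
Z(I, L) = -2 + I
g(v) = 8*(-1 + v)² (g(v) = 8*(1 + (-2 + v))² = 8*(-1 + v)²)
(241702 + w)/(427709 + g(595)) = (241702 - 28840)/(427709 + 8*(-1 + 595)²) = 212862/(427709 + 8*594²) = 212862/(427709 + 8*352836) = 212862/(427709 + 2822688) = 212862/3250397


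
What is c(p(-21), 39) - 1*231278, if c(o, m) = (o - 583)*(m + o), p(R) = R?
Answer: -242150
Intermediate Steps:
c(o, m) = (-583 + o)*(m + o)
c(p(-21), 39) - 1*231278 = ((-21)**2 - 583*39 - 583*(-21) + 39*(-21)) - 1*231278 = (441 - 22737 + 12243 - 819) - 231278 = -10872 - 231278 = -242150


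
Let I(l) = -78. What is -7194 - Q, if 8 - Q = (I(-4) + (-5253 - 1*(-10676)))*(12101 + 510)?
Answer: 67398593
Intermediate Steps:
Q = -67405787 (Q = 8 - (-78 + (-5253 - 1*(-10676)))*(12101 + 510) = 8 - (-78 + (-5253 + 10676))*12611 = 8 - (-78 + 5423)*12611 = 8 - 5345*12611 = 8 - 1*67405795 = 8 - 67405795 = -67405787)
-7194 - Q = -7194 - 1*(-67405787) = -7194 + 67405787 = 67398593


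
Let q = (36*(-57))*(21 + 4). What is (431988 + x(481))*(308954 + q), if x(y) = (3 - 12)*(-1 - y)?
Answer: 112421139204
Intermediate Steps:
q = -51300 (q = -2052*25 = -51300)
x(y) = 9 + 9*y (x(y) = -9*(-1 - y) = 9 + 9*y)
(431988 + x(481))*(308954 + q) = (431988 + (9 + 9*481))*(308954 - 51300) = (431988 + (9 + 4329))*257654 = (431988 + 4338)*257654 = 436326*257654 = 112421139204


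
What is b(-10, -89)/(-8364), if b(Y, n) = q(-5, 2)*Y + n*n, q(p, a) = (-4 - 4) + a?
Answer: -7981/8364 ≈ -0.95421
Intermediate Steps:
q(p, a) = -8 + a
b(Y, n) = n² - 6*Y (b(Y, n) = (-8 + 2)*Y + n*n = -6*Y + n² = n² - 6*Y)
b(-10, -89)/(-8364) = ((-89)² - 6*(-10))/(-8364) = (7921 + 60)*(-1/8364) = 7981*(-1/8364) = -7981/8364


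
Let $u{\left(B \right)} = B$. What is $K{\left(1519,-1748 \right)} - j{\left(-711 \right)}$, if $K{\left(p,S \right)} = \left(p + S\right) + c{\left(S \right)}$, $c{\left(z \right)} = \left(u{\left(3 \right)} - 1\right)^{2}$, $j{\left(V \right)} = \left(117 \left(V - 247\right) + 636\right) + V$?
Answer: $111936$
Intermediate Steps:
$j{\left(V \right)} = -28263 + 118 V$ ($j{\left(V \right)} = \left(117 \left(-247 + V\right) + 636\right) + V = \left(\left(-28899 + 117 V\right) + 636\right) + V = \left(-28263 + 117 V\right) + V = -28263 + 118 V$)
$c{\left(z \right)} = 4$ ($c{\left(z \right)} = \left(3 - 1\right)^{2} = 2^{2} = 4$)
$K{\left(p,S \right)} = 4 + S + p$ ($K{\left(p,S \right)} = \left(p + S\right) + 4 = \left(S + p\right) + 4 = 4 + S + p$)
$K{\left(1519,-1748 \right)} - j{\left(-711 \right)} = \left(4 - 1748 + 1519\right) - \left(-28263 + 118 \left(-711\right)\right) = -225 - \left(-28263 - 83898\right) = -225 - -112161 = -225 + 112161 = 111936$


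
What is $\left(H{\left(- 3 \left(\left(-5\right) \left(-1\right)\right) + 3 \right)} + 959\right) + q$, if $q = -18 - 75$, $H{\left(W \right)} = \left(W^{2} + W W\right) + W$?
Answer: $1142$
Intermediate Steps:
$H{\left(W \right)} = W + 2 W^{2}$ ($H{\left(W \right)} = \left(W^{2} + W^{2}\right) + W = 2 W^{2} + W = W + 2 W^{2}$)
$q = -93$ ($q = -18 - 75 = -93$)
$\left(H{\left(- 3 \left(\left(-5\right) \left(-1\right)\right) + 3 \right)} + 959\right) + q = \left(\left(- 3 \left(\left(-5\right) \left(-1\right)\right) + 3\right) \left(1 + 2 \left(- 3 \left(\left(-5\right) \left(-1\right)\right) + 3\right)\right) + 959\right) - 93 = \left(\left(\left(-3\right) 5 + 3\right) \left(1 + 2 \left(\left(-3\right) 5 + 3\right)\right) + 959\right) - 93 = \left(\left(-15 + 3\right) \left(1 + 2 \left(-15 + 3\right)\right) + 959\right) - 93 = \left(- 12 \left(1 + 2 \left(-12\right)\right) + 959\right) - 93 = \left(- 12 \left(1 - 24\right) + 959\right) - 93 = \left(\left(-12\right) \left(-23\right) + 959\right) - 93 = \left(276 + 959\right) - 93 = 1235 - 93 = 1142$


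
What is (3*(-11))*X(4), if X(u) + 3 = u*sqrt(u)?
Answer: -165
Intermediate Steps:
X(u) = -3 + u**(3/2) (X(u) = -3 + u*sqrt(u) = -3 + u**(3/2))
(3*(-11))*X(4) = (3*(-11))*(-3 + 4**(3/2)) = -33*(-3 + 8) = -33*5 = -165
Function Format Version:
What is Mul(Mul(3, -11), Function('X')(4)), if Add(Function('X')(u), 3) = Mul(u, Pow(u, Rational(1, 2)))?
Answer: -165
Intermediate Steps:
Function('X')(u) = Add(-3, Pow(u, Rational(3, 2))) (Function('X')(u) = Add(-3, Mul(u, Pow(u, Rational(1, 2)))) = Add(-3, Pow(u, Rational(3, 2))))
Mul(Mul(3, -11), Function('X')(4)) = Mul(Mul(3, -11), Add(-3, Pow(4, Rational(3, 2)))) = Mul(-33, Add(-3, 8)) = Mul(-33, 5) = -165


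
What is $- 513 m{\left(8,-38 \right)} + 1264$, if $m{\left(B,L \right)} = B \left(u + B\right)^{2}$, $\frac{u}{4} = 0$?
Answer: $-261392$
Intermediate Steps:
$u = 0$ ($u = 4 \cdot 0 = 0$)
$m{\left(B,L \right)} = B^{3}$ ($m{\left(B,L \right)} = B \left(0 + B\right)^{2} = B B^{2} = B^{3}$)
$- 513 m{\left(8,-38 \right)} + 1264 = - 513 \cdot 8^{3} + 1264 = \left(-513\right) 512 + 1264 = -262656 + 1264 = -261392$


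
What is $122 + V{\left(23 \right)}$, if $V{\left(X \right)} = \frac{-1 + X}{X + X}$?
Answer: $\frac{2817}{23} \approx 122.48$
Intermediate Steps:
$V{\left(X \right)} = \frac{-1 + X}{2 X}$
$122 + V{\left(23 \right)} = 122 + \frac{-1 + 23}{2 \cdot 23} = 122 + \frac{1}{2} \cdot \frac{1}{23} \cdot 22 = 122 + \frac{11}{23} = \frac{2817}{23}$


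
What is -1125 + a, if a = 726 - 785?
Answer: -1184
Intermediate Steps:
a = -59
-1125 + a = -1125 - 59 = -1184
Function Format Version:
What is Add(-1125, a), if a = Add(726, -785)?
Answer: -1184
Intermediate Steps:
a = -59
Add(-1125, a) = Add(-1125, -59) = -1184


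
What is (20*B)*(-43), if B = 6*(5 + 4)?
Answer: -46440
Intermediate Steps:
B = 54 (B = 6*9 = 54)
(20*B)*(-43) = (20*54)*(-43) = 1080*(-43) = -46440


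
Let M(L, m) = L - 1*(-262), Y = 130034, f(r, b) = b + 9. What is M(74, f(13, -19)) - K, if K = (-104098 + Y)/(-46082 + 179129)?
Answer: 44677856/133047 ≈ 335.81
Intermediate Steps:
f(r, b) = 9 + b
M(L, m) = 262 + L (M(L, m) = L + 262 = 262 + L)
K = 25936/133047 (K = (-104098 + 130034)/(-46082 + 179129) = 25936/133047 ≈ 0.19494)
M(74, f(13, -19)) - K = (262 + 74) - 1*25936/133047 = 336 - 25936/133047 = 44677856/133047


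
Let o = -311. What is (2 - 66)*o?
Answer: 19904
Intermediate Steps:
(2 - 66)*o = (2 - 66)*(-311) = -64*(-311) = 19904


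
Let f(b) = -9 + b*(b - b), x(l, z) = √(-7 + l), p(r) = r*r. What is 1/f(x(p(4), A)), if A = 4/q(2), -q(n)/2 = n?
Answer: -⅑ ≈ -0.11111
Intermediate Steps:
q(n) = -2*n
p(r) = r²
A = -1 (A = 4/((-2*2)) = 4/(-4) = 4*(-¼) = -1)
f(b) = -9 (f(b) = -9 + b*0 = -9 + 0 = -9)
1/f(x(p(4), A)) = 1/(-9) = -⅑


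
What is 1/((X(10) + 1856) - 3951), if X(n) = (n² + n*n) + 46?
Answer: -1/1849 ≈ -0.00054083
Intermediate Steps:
X(n) = 46 + 2*n² (X(n) = (n² + n²) + 46 = 2*n² + 46 = 46 + 2*n²)
1/((X(10) + 1856) - 3951) = 1/(((46 + 2*10²) + 1856) - 3951) = 1/(((46 + 2*100) + 1856) - 3951) = 1/(((46 + 200) + 1856) - 3951) = 1/((246 + 1856) - 3951) = 1/(2102 - 3951) = 1/(-1849) = -1/1849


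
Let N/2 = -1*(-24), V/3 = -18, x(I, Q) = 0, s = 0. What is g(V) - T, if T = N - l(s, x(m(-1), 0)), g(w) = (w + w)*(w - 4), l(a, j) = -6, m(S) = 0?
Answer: 6210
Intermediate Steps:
V = -54 (V = 3*(-18) = -54)
N = 48 (N = 2*(-1*(-24)) = 2*24 = 48)
g(w) = 2*w*(-4 + w) (g(w) = (2*w)*(-4 + w) = 2*w*(-4 + w))
T = 54 (T = 48 - 1*(-6) = 48 + 6 = 54)
g(V) - T = 2*(-54)*(-4 - 54) - 1*54 = 2*(-54)*(-58) - 54 = 6264 - 54 = 6210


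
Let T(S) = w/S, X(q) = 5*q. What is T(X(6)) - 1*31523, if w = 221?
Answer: -945469/30 ≈ -31516.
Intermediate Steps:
T(S) = 221/S
T(X(6)) - 1*31523 = 221/((5*6)) - 1*31523 = 221/30 - 31523 = -945469/30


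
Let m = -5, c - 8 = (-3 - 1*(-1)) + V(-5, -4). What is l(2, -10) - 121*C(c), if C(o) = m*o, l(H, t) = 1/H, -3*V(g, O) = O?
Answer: 26623/6 ≈ 4437.2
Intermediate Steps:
V(g, O) = -O/3
c = 22/3 (c = 8 + ((-3 - 1*(-1)) - ⅓*(-4)) = 8 + ((-3 + 1) + 4/3) = 8 + (-2 + 4/3) = 8 - ⅔ = 22/3 ≈ 7.3333)
C(o) = -5*o
l(2, -10) - 121*C(c) = 1/2 - (-605)*22/3 = ½ - 121*(-110/3) = ½ + 13310/3 = 26623/6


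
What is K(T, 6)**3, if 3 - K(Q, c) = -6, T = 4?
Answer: 729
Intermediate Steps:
K(Q, c) = 9 (K(Q, c) = 3 - 1*(-6) = 3 + 6 = 9)
K(T, 6)**3 = 9**3 = 729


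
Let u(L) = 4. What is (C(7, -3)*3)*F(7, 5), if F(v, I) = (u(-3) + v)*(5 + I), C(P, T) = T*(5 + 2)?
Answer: -6930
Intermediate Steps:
C(P, T) = 7*T (C(P, T) = T*7 = 7*T)
F(v, I) = (4 + v)*(5 + I)
(C(7, -3)*3)*F(7, 5) = ((7*(-3))*3)*(20 + 4*5 + 5*7 + 5*7) = (-21*3)*(20 + 20 + 35 + 35) = -63*110 = -6930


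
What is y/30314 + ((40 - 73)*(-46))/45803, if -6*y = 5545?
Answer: 22122277/8330832852 ≈ 0.0026555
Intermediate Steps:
y = -5545/6 (y = -⅙*5545 = -5545/6 ≈ -924.17)
y/30314 + ((40 - 73)*(-46))/45803 = -5545/6/30314 + ((40 - 73)*(-46))/45803 = -5545/6*1/30314 - 33*(-46)*(1/45803) = -5545/181884 + 1518*(1/45803) = -5545/181884 + 1518/45803 = 22122277/8330832852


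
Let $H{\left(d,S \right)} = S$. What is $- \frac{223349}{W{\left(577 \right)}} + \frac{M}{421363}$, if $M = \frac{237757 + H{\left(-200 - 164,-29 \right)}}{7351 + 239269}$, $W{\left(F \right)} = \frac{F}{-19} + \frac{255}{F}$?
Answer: $\frac{3347992875550967097}{448596777806540} \approx 7463.3$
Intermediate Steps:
$W{\left(F \right)} = \frac{255}{F} - \frac{F}{19}$ ($W{\left(F \right)} = F \left(- \frac{1}{19}\right) + \frac{255}{F} = - \frac{F}{19} + \frac{255}{F} = \frac{255}{F} - \frac{F}{19}$)
$M = \frac{3128}{3245}$ ($M = \frac{237757 - 29}{7351 + 239269} = \frac{237728}{246620} = 237728 \cdot \frac{1}{246620} = \frac{3128}{3245} \approx 0.96394$)
$- \frac{223349}{W{\left(577 \right)}} + \frac{M}{421363} = - \frac{223349}{\frac{255}{577} - \frac{577}{19}} + \frac{3128}{3245 \cdot 421363} = - \frac{223349}{255 \cdot \frac{1}{577} - \frac{577}{19}} + \frac{3128}{3245} \cdot \frac{1}{421363} = - \frac{223349}{\frac{255}{577} - \frac{577}{19}} + \frac{3128}{1367322935} = - \frac{223349}{- \frac{328084}{10963}} + \frac{3128}{1367322935} = \left(-223349\right) \left(- \frac{10963}{328084}\right) + \frac{3128}{1367322935} = \frac{2448575087}{328084} + \frac{3128}{1367322935} = \frac{3347992875550967097}{448596777806540}$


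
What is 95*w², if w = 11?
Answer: 11495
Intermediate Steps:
95*w² = 95*11² = 95*121 = 11495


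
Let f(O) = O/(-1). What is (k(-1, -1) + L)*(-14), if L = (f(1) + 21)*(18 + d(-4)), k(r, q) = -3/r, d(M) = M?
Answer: -3962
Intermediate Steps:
f(O) = -O (f(O) = O*(-1) = -O)
L = 280 (L = (-1*1 + 21)*(18 - 4) = (-1 + 21)*14 = 20*14 = 280)
(k(-1, -1) + L)*(-14) = (-3/(-1) + 280)*(-14) = (-3*(-1) + 280)*(-14) = (3 + 280)*(-14) = 283*(-14) = -3962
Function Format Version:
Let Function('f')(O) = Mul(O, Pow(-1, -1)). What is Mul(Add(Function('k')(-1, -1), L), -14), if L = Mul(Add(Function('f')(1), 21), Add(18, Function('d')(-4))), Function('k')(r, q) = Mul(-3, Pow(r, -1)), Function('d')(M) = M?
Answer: -3962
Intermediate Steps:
Function('f')(O) = Mul(-1, O) (Function('f')(O) = Mul(O, -1) = Mul(-1, O))
L = 280 (L = Mul(Add(Mul(-1, 1), 21), Add(18, -4)) = Mul(Add(-1, 21), 14) = Mul(20, 14) = 280)
Mul(Add(Function('k')(-1, -1), L), -14) = Mul(Add(Mul(-3, Pow(-1, -1)), 280), -14) = Mul(Add(Mul(-3, -1), 280), -14) = Mul(Add(3, 280), -14) = Mul(283, -14) = -3962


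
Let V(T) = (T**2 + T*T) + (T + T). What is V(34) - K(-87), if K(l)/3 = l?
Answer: 2641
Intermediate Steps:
K(l) = 3*l
V(T) = 2*T + 2*T**2 (V(T) = (T**2 + T**2) + 2*T = 2*T**2 + 2*T = 2*T + 2*T**2)
V(34) - K(-87) = 2*34*(1 + 34) - 3*(-87) = 2*34*35 - 1*(-261) = 2380 + 261 = 2641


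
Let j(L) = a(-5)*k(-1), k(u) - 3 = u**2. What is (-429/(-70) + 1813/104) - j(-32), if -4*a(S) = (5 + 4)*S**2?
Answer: 904763/3640 ≈ 248.56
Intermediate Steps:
a(S) = -9*S**2/4 (a(S) = -(5 + 4)*S**2/4 = -9*S**2/4)
k(u) = 3 + u**2
j(L) = -225 (j(L) = (-9/4*(-5)**2)*(3 + (-1)**2) = (-9/4*25)*(3 + 1) = -225/4*4 = -225)
(-429/(-70) + 1813/104) - j(-32) = (-429/(-70) + 1813/104) - 1*(-225) = (-429*(-1/70) + 1813*(1/104)) + 225 = (429/70 + 1813/104) + 225 = 85763/3640 + 225 = 904763/3640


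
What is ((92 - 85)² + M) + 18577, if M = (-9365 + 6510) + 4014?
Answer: 19785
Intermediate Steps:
M = 1159 (M = -2855 + 4014 = 1159)
((92 - 85)² + M) + 18577 = ((92 - 85)² + 1159) + 18577 = (7² + 1159) + 18577 = (49 + 1159) + 18577 = 1208 + 18577 = 19785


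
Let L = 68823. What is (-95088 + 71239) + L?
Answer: 44974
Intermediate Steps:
(-95088 + 71239) + L = (-95088 + 71239) + 68823 = -23849 + 68823 = 44974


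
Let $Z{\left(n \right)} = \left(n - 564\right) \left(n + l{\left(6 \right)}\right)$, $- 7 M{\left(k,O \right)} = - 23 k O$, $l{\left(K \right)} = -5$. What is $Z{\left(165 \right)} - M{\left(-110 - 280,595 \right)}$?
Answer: $698610$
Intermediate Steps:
$M{\left(k,O \right)} = \frac{23 O k}{7}$ ($M{\left(k,O \right)} = - \frac{\left(-23\right) k O}{7} = - \frac{\left(-23\right) O k}{7} = \frac{23 O k}{7}$)
$Z{\left(n \right)} = \left(-564 + n\right) \left(-5 + n\right)$ ($Z{\left(n \right)} = \left(n - 564\right) \left(n - 5\right) = \left(-564 + n\right) \left(-5 + n\right)$)
$Z{\left(165 \right)} - M{\left(-110 - 280,595 \right)} = \left(2820 + 165^{2} - 93885\right) - \frac{23}{7} \cdot 595 \left(-110 - 280\right) = \left(2820 + 27225 - 93885\right) - \frac{23}{7} \cdot 595 \left(-390\right) = -63840 - -762450 = -63840 + 762450 = 698610$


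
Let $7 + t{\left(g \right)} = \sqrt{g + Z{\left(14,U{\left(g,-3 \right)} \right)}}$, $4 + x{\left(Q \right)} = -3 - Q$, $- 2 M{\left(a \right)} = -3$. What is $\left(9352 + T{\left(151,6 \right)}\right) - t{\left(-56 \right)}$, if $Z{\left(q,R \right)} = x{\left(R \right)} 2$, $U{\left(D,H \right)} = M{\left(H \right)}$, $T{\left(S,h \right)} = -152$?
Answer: $9207 - i \sqrt{73} \approx 9207.0 - 8.544 i$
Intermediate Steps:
$M{\left(a \right)} = \frac{3}{2}$ ($M{\left(a \right)} = \left(- \frac{1}{2}\right) \left(-3\right) = \frac{3}{2}$)
$x{\left(Q \right)} = -7 - Q$ ($x{\left(Q \right)} = -4 - \left(3 + Q\right) = -7 - Q$)
$U{\left(D,H \right)} = \frac{3}{2}$
$Z{\left(q,R \right)} = -14 - 2 R$ ($Z{\left(q,R \right)} = \left(-7 - R\right) 2 = -14 - 2 R$)
$t{\left(g \right)} = -7 + \sqrt{-17 + g}$ ($t{\left(g \right)} = -7 + \sqrt{g - 17} = -7 + \sqrt{-17 + g}$)
$\left(9352 + T{\left(151,6 \right)}\right) - t{\left(-56 \right)} = \left(9352 - 152\right) - \left(-7 + \sqrt{-17 - 56}\right) = 9200 - \left(-7 + \sqrt{-73}\right) = 9200 - \left(-7 + i \sqrt{73}\right) = 9200 + \left(7 - i \sqrt{73}\right) = 9207 - i \sqrt{73}$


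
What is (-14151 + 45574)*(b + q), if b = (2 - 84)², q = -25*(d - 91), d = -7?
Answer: 288274602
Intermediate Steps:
q = 2450 (q = -25*(-7 - 91) = -25*(-98) = 2450)
b = 6724 (b = (-82)² = 6724)
(-14151 + 45574)*(b + q) = (-14151 + 45574)*(6724 + 2450) = 31423*9174 = 288274602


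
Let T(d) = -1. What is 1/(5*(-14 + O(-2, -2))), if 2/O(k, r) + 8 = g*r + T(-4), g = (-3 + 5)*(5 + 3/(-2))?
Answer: -23/1620 ≈ -0.014198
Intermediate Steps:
g = 7 (g = 2*(5 + 3*(-1/2)) = 2*(5 - 3/2) = 2*(7/2) = 7)
O(k, r) = 2/(-9 + 7*r) (O(k, r) = 2/(-8 + (7*r - 1)) = 2/(-8 + (-1 + 7*r)) = 2/(-9 + 7*r))
1/(5*(-14 + O(-2, -2))) = 1/(5*(-14 + 2/(-9 + 7*(-2)))) = 1/(5*(-14 + 2/(-9 - 14))) = 1/(5*(-14 + 2/(-23))) = 1/(5*(-14 + 2*(-1/23))) = 1/(5*(-14 - 2/23)) = 1/(5*(-324/23)) = 1/(-1620/23) = -23/1620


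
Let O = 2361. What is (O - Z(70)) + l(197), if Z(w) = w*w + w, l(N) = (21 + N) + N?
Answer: -2194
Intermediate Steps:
l(N) = 21 + 2*N
Z(w) = w + w**2 (Z(w) = w**2 + w = w + w**2)
(O - Z(70)) + l(197) = (2361 - 70*(1 + 70)) + (21 + 2*197) = (2361 - 70*71) + (21 + 394) = (2361 - 1*4970) + 415 = (2361 - 4970) + 415 = -2609 + 415 = -2194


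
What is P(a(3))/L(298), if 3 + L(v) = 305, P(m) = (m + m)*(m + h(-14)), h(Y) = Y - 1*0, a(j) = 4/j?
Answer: -152/1359 ≈ -0.11185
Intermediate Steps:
h(Y) = Y (h(Y) = Y + 0 = Y)
P(m) = 2*m*(-14 + m) (P(m) = (m + m)*(m - 14) = (2*m)*(-14 + m) = 2*m*(-14 + m))
L(v) = 302 (L(v) = -3 + 305 = 302)
P(a(3))/L(298) = (2*(4/3)*(-14 + 4/3))/302 = (2*(4*(1/3))*(-14 + 4*(1/3)))*(1/302) = (2*(4/3)*(-14 + 4/3))*(1/302) = (2*(4/3)*(-38/3))*(1/302) = -304/9*1/302 = -152/1359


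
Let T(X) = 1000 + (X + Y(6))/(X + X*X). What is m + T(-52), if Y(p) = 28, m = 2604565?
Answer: 575829863/221 ≈ 2.6056e+6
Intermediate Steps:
T(X) = 1000 + (28 + X)/(X + X²) (T(X) = 1000 + (X + 28)/(X + X*X) = 1000 + (28 + X)/(X + X²))
m + T(-52) = 2604565 + (28 + 1000*(-52)² + 1001*(-52))/((-52)*(1 - 52)) = 2604565 - 1/52*(28 + 1000*2704 - 52052)/(-51) = 2604565 - 1/52*(-1/51)*(28 + 2704000 - 52052) = 2604565 - 1/52*(-1/51)*2651976 = 2604565 + 220998/221 = 575829863/221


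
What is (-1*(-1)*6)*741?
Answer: 4446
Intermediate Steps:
(-1*(-1)*6)*741 = (1*6)*741 = 6*741 = 4446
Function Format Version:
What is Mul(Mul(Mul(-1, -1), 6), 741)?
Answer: 4446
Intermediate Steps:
Mul(Mul(Mul(-1, -1), 6), 741) = Mul(Mul(1, 6), 741) = Mul(6, 741) = 4446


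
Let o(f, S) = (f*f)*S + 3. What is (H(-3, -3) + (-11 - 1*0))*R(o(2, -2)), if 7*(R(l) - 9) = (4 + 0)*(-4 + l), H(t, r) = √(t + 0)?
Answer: -297/7 + 27*I*√3/7 ≈ -42.429 + 6.6808*I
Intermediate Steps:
o(f, S) = 3 + S*f² (o(f, S) = f²*S + 3 = S*f² + 3 = 3 + S*f²)
H(t, r) = √t
R(l) = 47/7 + 4*l/7 (R(l) = 9 + ((4 + 0)*(-4 + l))/7 = 9 + (4*(-4 + l))/7 = 9 + (-16 + 4*l)/7 = 9 + (-16/7 + 4*l/7) = 47/7 + 4*l/7)
(H(-3, -3) + (-11 - 1*0))*R(o(2, -2)) = (√(-3) + (-11 - 1*0))*(47/7 + 4*(3 - 2*2²)/7) = (I*√3 + (-11 + 0))*(47/7 + 4*(3 - 2*4)/7) = (I*√3 - 11)*(47/7 + 4*(3 - 8)/7) = (-11 + I*√3)*(47/7 + (4/7)*(-5)) = (-11 + I*√3)*(47/7 - 20/7) = (-11 + I*√3)*(27/7) = -297/7 + 27*I*√3/7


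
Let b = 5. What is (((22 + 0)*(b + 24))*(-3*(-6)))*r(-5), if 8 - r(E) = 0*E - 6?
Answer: 160776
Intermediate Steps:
r(E) = 14 (r(E) = 8 - (0*E - 6) = 8 - (0 - 6) = 8 - 1*(-6) = 8 + 6 = 14)
(((22 + 0)*(b + 24))*(-3*(-6)))*r(-5) = (((22 + 0)*(5 + 24))*(-3*(-6)))*14 = ((22*29)*18)*14 = (638*18)*14 = 11484*14 = 160776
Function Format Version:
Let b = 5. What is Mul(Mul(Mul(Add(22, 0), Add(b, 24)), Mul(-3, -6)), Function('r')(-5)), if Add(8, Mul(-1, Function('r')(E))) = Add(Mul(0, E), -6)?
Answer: 160776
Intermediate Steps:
Function('r')(E) = 14 (Function('r')(E) = Add(8, Mul(-1, Add(Mul(0, E), -6))) = Add(8, Mul(-1, Add(0, -6))) = Add(8, Mul(-1, -6)) = Add(8, 6) = 14)
Mul(Mul(Mul(Add(22, 0), Add(b, 24)), Mul(-3, -6)), Function('r')(-5)) = Mul(Mul(Mul(Add(22, 0), Add(5, 24)), Mul(-3, -6)), 14) = Mul(Mul(Mul(22, 29), 18), 14) = Mul(Mul(638, 18), 14) = Mul(11484, 14) = 160776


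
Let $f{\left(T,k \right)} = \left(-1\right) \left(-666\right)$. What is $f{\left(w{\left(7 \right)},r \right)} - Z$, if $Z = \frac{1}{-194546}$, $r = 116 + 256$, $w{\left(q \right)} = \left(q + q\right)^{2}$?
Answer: $\frac{129567637}{194546} \approx 666.0$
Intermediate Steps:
$w{\left(q \right)} = 4 q^{2}$ ($w{\left(q \right)} = \left(2 q\right)^{2} = 4 q^{2}$)
$r = 372$
$f{\left(T,k \right)} = 666$
$Z = - \frac{1}{194546} \approx -5.1402 \cdot 10^{-6}$
$f{\left(w{\left(7 \right)},r \right)} - Z = 666 - - \frac{1}{194546} = 666 + \frac{1}{194546} = \frac{129567637}{194546}$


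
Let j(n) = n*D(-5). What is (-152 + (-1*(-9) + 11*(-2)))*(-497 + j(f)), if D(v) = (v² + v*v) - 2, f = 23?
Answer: -100155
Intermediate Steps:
D(v) = -2 + 2*v² (D(v) = (v² + v²) - 2 = 2*v² - 2 = -2 + 2*v²)
j(n) = 48*n (j(n) = n*(-2 + 2*(-5)²) = n*(-2 + 2*25) = n*(-2 + 50) = n*48 = 48*n)
(-152 + (-1*(-9) + 11*(-2)))*(-497 + j(f)) = (-152 + (-1*(-9) + 11*(-2)))*(-497 + 48*23) = (-152 + (9 - 22))*(-497 + 1104) = (-152 - 13)*607 = -165*607 = -100155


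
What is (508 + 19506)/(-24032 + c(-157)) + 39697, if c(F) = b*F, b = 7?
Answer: 997605293/25131 ≈ 39696.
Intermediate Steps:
c(F) = 7*F
(508 + 19506)/(-24032 + c(-157)) + 39697 = (508 + 19506)/(-24032 + 7*(-157)) + 39697 = 20014/(-24032 - 1099) + 39697 = 20014/(-25131) + 39697 = 20014*(-1/25131) + 39697 = -20014/25131 + 39697 = 997605293/25131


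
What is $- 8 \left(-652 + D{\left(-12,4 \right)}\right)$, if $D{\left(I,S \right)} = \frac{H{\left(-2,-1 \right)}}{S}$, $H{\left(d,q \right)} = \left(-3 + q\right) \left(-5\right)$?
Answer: $5176$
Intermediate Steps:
$H{\left(d,q \right)} = 15 - 5 q$
$D{\left(I,S \right)} = \frac{20}{S}$ ($D{\left(I,S \right)} = \frac{15 - -5}{S} = \frac{15 + 5}{S} = \frac{20}{S}$)
$- 8 \left(-652 + D{\left(-12,4 \right)}\right) = - 8 \left(-652 + \frac{20}{4}\right) = - 8 \left(-652 + 20 \cdot \frac{1}{4}\right) = - 8 \left(-652 + 5\right) = \left(-8\right) \left(-647\right) = 5176$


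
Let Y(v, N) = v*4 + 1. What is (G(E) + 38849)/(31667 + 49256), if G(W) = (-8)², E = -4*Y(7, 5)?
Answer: 38913/80923 ≈ 0.48086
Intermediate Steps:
Y(v, N) = 1 + 4*v (Y(v, N) = 4*v + 1 = 1 + 4*v)
E = -116 (E = -4*(1 + 4*7) = -4*(1 + 28) = -4*29 = -116)
G(W) = 64
(G(E) + 38849)/(31667 + 49256) = (64 + 38849)/(31667 + 49256) = 38913/80923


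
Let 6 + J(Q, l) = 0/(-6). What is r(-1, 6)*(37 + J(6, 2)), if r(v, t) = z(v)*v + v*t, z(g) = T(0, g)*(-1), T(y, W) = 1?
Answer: -155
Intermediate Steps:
J(Q, l) = -6 (J(Q, l) = -6 + 0/(-6) = -6 + 0*(-⅙) = -6 + 0 = -6)
z(g) = -1 (z(g) = 1*(-1) = -1)
r(v, t) = -v + t*v (r(v, t) = -v + v*t = -v + t*v)
r(-1, 6)*(37 + J(6, 2)) = (-(-1 + 6))*(37 - 6) = -1*5*31 = -5*31 = -155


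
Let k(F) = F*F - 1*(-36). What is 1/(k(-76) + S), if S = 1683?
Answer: 1/7495 ≈ 0.00013342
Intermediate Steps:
k(F) = 36 + F**2 (k(F) = F**2 + 36 = 36 + F**2)
1/(k(-76) + S) = 1/((36 + (-76)**2) + 1683) = 1/((36 + 5776) + 1683) = 1/(5812 + 1683) = 1/7495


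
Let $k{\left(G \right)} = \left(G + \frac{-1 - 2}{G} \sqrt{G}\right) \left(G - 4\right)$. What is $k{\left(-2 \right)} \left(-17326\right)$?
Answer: $-207912 + 155934 i \sqrt{2} \approx -2.0791 \cdot 10^{5} + 2.2052 \cdot 10^{5} i$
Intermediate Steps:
$k{\left(G \right)} = \left(-4 + G\right) \left(G - \frac{3}{\sqrt{G}}\right)$ ($k{\left(G \right)} = \left(G + \frac{-1 - 2}{G} \sqrt{G}\right) \left(-4 + G\right) = \left(G + - \frac{3}{G} \sqrt{G}\right) \left(-4 + G\right) = \left(G - \frac{3}{\sqrt{G}}\right) \left(-4 + G\right) = \left(-4 + G\right) \left(G - \frac{3}{\sqrt{G}}\right)$)
$k{\left(-2 \right)} \left(-17326\right) = \left(\left(-2\right)^{2} - -8 - 3 \sqrt{-2} + \frac{12}{i \sqrt{2}}\right) \left(-17326\right) = \left(4 + 8 - 3 i \sqrt{2} + 12 \left(- \frac{i \sqrt{2}}{2}\right)\right) \left(-17326\right) = \left(4 + 8 - 3 i \sqrt{2} - 6 i \sqrt{2}\right) \left(-17326\right) = \left(12 - 9 i \sqrt{2}\right) \left(-17326\right) = -207912 + 155934 i \sqrt{2}$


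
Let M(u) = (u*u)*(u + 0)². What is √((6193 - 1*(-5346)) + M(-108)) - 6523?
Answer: -6523 + √136060435 ≈ 5141.5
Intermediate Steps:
M(u) = u⁴ (M(u) = u²*u² = u⁴)
√((6193 - 1*(-5346)) + M(-108)) - 6523 = √((6193 - 1*(-5346)) + (-108)⁴) - 6523 = √((6193 + 5346) + 136048896) - 6523 = √(11539 + 136048896) - 6523 = √136060435 - 6523 = -6523 + √136060435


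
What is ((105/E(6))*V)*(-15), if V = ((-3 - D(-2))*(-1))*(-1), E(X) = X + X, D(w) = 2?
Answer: 2625/4 ≈ 656.25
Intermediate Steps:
E(X) = 2*X
V = -5 (V = ((-3 - 1*2)*(-1))*(-1) = ((-3 - 2)*(-1))*(-1) = -5*(-1)*(-1) = 5*(-1) = -5)
((105/E(6))*V)*(-15) = ((105/((2*6)))*(-5))*(-15) = ((105/12)*(-5))*(-15) = ((105*(1/12))*(-5))*(-15) = ((35/4)*(-5))*(-15) = -175/4*(-15) = 2625/4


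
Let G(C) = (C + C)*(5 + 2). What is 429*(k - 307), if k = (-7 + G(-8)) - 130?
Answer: -238524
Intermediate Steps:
G(C) = 14*C (G(C) = (2*C)*7 = 14*C)
k = -249 (k = (-7 + 14*(-8)) - 130 = (-7 - 112) - 130 = -119 - 130 = -249)
429*(k - 307) = 429*(-249 - 307) = 429*(-556) = -238524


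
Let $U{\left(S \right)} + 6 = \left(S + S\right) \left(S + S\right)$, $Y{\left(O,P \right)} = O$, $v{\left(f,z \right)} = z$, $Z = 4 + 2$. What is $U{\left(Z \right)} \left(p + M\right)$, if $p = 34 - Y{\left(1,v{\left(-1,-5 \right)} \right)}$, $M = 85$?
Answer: $16284$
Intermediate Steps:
$Z = 6$
$U{\left(S \right)} = -6 + 4 S^{2}$ ($U{\left(S \right)} = -6 + \left(S + S\right) \left(S + S\right) = -6 + 2 S 2 S = -6 + 4 S^{2}$)
$p = 33$ ($p = 34 - 1 = 33$)
$U{\left(Z \right)} \left(p + M\right) = \left(-6 + 4 \cdot 6^{2}\right) \left(33 + 85\right) = \left(-6 + 4 \cdot 36\right) 118 = \left(-6 + 144\right) 118 = 138 \cdot 118 = 16284$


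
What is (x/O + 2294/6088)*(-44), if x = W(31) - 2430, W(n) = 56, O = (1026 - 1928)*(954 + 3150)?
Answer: -531650029/32012226 ≈ -16.608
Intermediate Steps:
O = -3701808 (O = -902*4104 = -3701808)
x = -2374 (x = 56 - 2430 = -2374)
(x/O + 2294/6088)*(-44) = (-2374/(-3701808) + 2294/6088)*(-44) = (-2374*(-1/3701808) + 2294*(1/6088))*(-44) = (1187/1850904 + 1147/3044)*(-44) = (531650029/1408537944)*(-44) = -531650029/32012226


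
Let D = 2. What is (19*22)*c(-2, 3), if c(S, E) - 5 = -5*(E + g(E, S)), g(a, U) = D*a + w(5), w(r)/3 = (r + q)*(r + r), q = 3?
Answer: -518320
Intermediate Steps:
w(r) = 6*r*(3 + r) (w(r) = 3*((r + 3)*(r + r)) = 3*((3 + r)*(2*r)) = 3*(2*r*(3 + r)) = 6*r*(3 + r))
g(a, U) = 240 + 2*a (g(a, U) = 2*a + 6*5*(3 + 5) = 2*a + 6*5*8 = 2*a + 240 = 240 + 2*a)
c(S, E) = -1195 - 15*E (c(S, E) = 5 - 5*(E + (240 + 2*E)) = 5 - 5*(240 + 3*E) = 5 + (-1200 - 15*E) = -1195 - 15*E)
(19*22)*c(-2, 3) = (19*22)*(-1195 - 15*3) = 418*(-1195 - 45) = 418*(-1240) = -518320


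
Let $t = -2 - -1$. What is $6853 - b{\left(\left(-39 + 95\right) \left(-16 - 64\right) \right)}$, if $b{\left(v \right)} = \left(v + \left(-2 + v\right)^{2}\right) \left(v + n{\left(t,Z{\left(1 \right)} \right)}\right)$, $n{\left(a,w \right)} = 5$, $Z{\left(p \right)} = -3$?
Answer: $89875208753$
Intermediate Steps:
$t = -1$ ($t = -2 + 1 = -1$)
$b{\left(v \right)} = \left(5 + v\right) \left(v + \left(-2 + v\right)^{2}\right)$ ($b{\left(v \right)} = \left(v + \left(-2 + v\right)^{2}\right) \left(v + 5\right) = \left(v + \left(-2 + v\right)^{2}\right) \left(5 + v\right) = \left(5 + v\right) \left(v + \left(-2 + v\right)^{2}\right)$)
$6853 - b{\left(\left(-39 + 95\right) \left(-16 - 64\right) \right)} = 6853 - \left(20 + \left(\left(-39 + 95\right) \left(-16 - 64\right)\right)^{3} - 11 \left(-39 + 95\right) \left(-16 - 64\right) + 2 \left(\left(-39 + 95\right) \left(-16 - 64\right)\right)^{2}\right) = 6853 - \left(20 + \left(56 \left(-80\right)\right)^{3} - 11 \cdot 56 \left(-80\right) + 2 \left(56 \left(-80\right)\right)^{2}\right) = 6853 - \left(20 + \left(-4480\right)^{3} - -49280 + 2 \left(-4480\right)^{2}\right) = 6853 - \left(20 - 89915392000 + 49280 + 2 \cdot 20070400\right) = 6853 - \left(20 - 89915392000 + 49280 + 40140800\right) = 6853 - -89875201900 = 6853 + 89875201900 = 89875208753$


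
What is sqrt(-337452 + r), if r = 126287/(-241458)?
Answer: I*sqrt(401513172326526)/34494 ≈ 580.91*I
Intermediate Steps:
r = -18041/34494 (r = 126287*(-1/241458) = -18041/34494 ≈ -0.52302)
sqrt(-337452 + r) = sqrt(-337452 - 18041/34494) = sqrt(-11640087329/34494) = I*sqrt(401513172326526)/34494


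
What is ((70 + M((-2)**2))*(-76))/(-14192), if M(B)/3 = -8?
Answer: 437/1774 ≈ 0.24634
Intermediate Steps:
M(B) = -24 (M(B) = 3*(-8) = -24)
((70 + M((-2)**2))*(-76))/(-14192) = ((70 - 24)*(-76))/(-14192) = (46*(-76))*(-1/14192) = -3496*(-1/14192) = 437/1774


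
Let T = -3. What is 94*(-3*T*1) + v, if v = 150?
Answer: 996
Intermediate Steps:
94*(-3*T*1) + v = 94*(-3*(-3)*1) + 150 = 94*(9*1) + 150 = 94*9 + 150 = 846 + 150 = 996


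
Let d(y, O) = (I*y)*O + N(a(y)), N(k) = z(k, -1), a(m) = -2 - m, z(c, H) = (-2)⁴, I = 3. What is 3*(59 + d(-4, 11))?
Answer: -171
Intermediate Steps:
z(c, H) = 16
N(k) = 16
d(y, O) = 16 + 3*O*y (d(y, O) = (3*y)*O + 16 = 3*O*y + 16 = 16 + 3*O*y)
3*(59 + d(-4, 11)) = 3*(59 + (16 + 3*11*(-4))) = 3*(59 + (16 - 132)) = 3*(59 - 116) = 3*(-57) = -171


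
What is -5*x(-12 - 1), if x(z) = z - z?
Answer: 0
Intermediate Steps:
x(z) = 0
-5*x(-12 - 1) = -5*0 = 0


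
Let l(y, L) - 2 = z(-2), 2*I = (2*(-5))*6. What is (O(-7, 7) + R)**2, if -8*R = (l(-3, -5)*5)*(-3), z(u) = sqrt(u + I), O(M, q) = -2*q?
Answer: (41 - 30*I*sqrt(2))**2/16 ≈ -7.4375 - 217.44*I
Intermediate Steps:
I = -30 (I = ((2*(-5))*6)/2 = (-10*6)/2 = (1/2)*(-60) = -30)
z(u) = sqrt(-30 + u) (z(u) = sqrt(u - 30) = sqrt(-30 + u))
l(y, L) = 2 + 4*I*sqrt(2) (l(y, L) = 2 + sqrt(-30 - 2) = 2 + sqrt(-32) = 2 + 4*I*sqrt(2))
R = 15/4 + 15*I*sqrt(2)/2 (R = -(2 + 4*I*sqrt(2))*5*(-3)/8 = -(10 + 20*I*sqrt(2))*(-3)/8 = -(-30 - 60*I*sqrt(2))/8 = 15/4 + 15*I*sqrt(2)/2 ≈ 3.75 + 10.607*I)
(O(-7, 7) + R)**2 = (-2*7 + (15/4 + 15*I*sqrt(2)/2))**2 = (-14 + (15/4 + 15*I*sqrt(2)/2))**2 = (-41/4 + 15*I*sqrt(2)/2)**2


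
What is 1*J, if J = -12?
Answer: -12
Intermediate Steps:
1*J = 1*(-12) = -12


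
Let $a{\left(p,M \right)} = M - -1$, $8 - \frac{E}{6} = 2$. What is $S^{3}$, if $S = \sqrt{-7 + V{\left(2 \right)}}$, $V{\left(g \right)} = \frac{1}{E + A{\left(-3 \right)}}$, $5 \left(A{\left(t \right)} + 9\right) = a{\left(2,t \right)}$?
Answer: $- \frac{926 i \sqrt{123158}}{17689} \approx - 18.371 i$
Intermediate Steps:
$E = 36$ ($E = 48 - 12 = 36$)
$a{\left(p,M \right)} = 1 + M$ ($a{\left(p,M \right)} = M + 1 = 1 + M$)
$A{\left(t \right)} = - \frac{44}{5} + \frac{t}{5}$ ($A{\left(t \right)} = -9 + \frac{1 + t}{5} = -9 + \left(\frac{1}{5} + \frac{t}{5}\right) = - \frac{44}{5} + \frac{t}{5}$)
$V{\left(g \right)} = \frac{5}{133}$ ($V{\left(g \right)} = \frac{1}{36 + \left(- \frac{44}{5} + \frac{1}{5} \left(-3\right)\right)} = \frac{1}{36 - \frac{47}{5}} = \frac{1}{\frac{133}{5}} = \frac{5}{133}$)
$S = \frac{i \sqrt{123158}}{133}$ ($S = \sqrt{-7 + \frac{5}{133}} = \sqrt{- \frac{926}{133}} = \frac{i \sqrt{123158}}{133} \approx 2.6386 i$)
$S^{3} = \left(\frac{i \sqrt{123158}}{133}\right)^{3} = - \frac{926 i \sqrt{123158}}{17689}$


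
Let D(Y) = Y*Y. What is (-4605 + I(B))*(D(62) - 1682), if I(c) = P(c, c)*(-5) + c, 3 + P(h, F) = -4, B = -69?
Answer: -10029518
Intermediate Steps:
P(h, F) = -7 (P(h, F) = -3 - 4 = -7)
D(Y) = Y²
I(c) = 35 + c (I(c) = -7*(-5) + c = 35 + c)
(-4605 + I(B))*(D(62) - 1682) = (-4605 + (35 - 69))*(62² - 1682) = (-4605 - 34)*(3844 - 1682) = -4639*2162 = -10029518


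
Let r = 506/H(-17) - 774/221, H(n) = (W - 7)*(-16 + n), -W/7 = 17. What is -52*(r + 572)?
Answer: -95002660/3213 ≈ -29568.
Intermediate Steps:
W = -119 (W = -7*17 = -119)
H(n) = 2016 - 126*n (H(n) = (-119 - 7)*(-16 + n) = -126*(-16 + n) = 2016 - 126*n)
r = -141203/41769 (r = 506/(2016 - 126*(-17)) - 774/221 = 506/(2016 + 2142) - 774*1/221 = 506/4158 - 774/221 = 506*(1/4158) - 774/221 = 23/189 - 774/221 = -141203/41769 ≈ -3.3806)
-52*(r + 572) = -52*(-141203/41769 + 572) = -52*23750665/41769 = -95002660/3213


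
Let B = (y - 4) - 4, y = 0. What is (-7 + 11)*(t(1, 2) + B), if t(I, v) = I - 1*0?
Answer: -28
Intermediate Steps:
t(I, v) = I (t(I, v) = I + 0 = I)
B = -8 (B = (0 - 4) - 4 = -4 - 4 = -8)
(-7 + 11)*(t(1, 2) + B) = (-7 + 11)*(1 - 8) = 4*(-7) = -28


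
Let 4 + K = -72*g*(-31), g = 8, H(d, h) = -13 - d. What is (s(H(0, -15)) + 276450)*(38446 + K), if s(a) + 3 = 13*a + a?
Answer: 15553166970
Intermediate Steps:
s(a) = -3 + 14*a (s(a) = -3 + (13*a + a) = -3 + 14*a)
K = 17852 (K = -4 - 72*8*(-31) = -4 - 576*(-31) = -4 + 17856 = 17852)
(s(H(0, -15)) + 276450)*(38446 + K) = ((-3 + 14*(-13 - 1*0)) + 276450)*(38446 + 17852) = ((-3 + 14*(-13 + 0)) + 276450)*56298 = ((-3 + 14*(-13)) + 276450)*56298 = ((-3 - 182) + 276450)*56298 = (-185 + 276450)*56298 = 276265*56298 = 15553166970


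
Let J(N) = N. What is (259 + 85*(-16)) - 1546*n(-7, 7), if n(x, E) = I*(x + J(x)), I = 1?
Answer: 20543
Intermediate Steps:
n(x, E) = 2*x (n(x, E) = 1*(x + x) = 1*(2*x) = 2*x)
(259 + 85*(-16)) - 1546*n(-7, 7) = (259 + 85*(-16)) - 3092*(-7) = (259 - 1360) - 1546*(-14) = -1101 + 21644 = 20543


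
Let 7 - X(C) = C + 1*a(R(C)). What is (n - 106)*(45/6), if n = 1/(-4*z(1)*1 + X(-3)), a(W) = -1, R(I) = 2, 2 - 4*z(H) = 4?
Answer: -20655/26 ≈ -794.42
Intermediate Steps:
z(H) = -½ (z(H) = ½ - ¼*4 = ½ - 1 = -½)
X(C) = 8 - C (X(C) = 7 - (C + 1*(-1)) = 7 - (C - 1) = 7 - (-1 + C) = 7 + (1 - C) = 8 - C)
n = 1/13 (n = 1/(-4*(-½)*1 + (8 - 1*(-3))) = 1/(2*1 + (8 + 3)) = 1/(2 + 11) = 1/13 ≈ 0.076923)
(n - 106)*(45/6) = (1/13 - 106)*(45/6) = -61965/(13*6) = -1377/13*15/2 = -20655/26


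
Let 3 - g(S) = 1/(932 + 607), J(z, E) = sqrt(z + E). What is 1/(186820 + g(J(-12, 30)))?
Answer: 1539/287520596 ≈ 5.3527e-6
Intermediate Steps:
J(z, E) = sqrt(E + z)
g(S) = 4616/1539 (g(S) = 3 - 1/(932 + 607) = 3 - 1/1539 = 4616/1539)
1/(186820 + g(J(-12, 30))) = 1/(186820 + 4616/1539) = 1/(287520596/1539) = 1539/287520596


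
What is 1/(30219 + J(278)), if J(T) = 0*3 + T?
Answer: 1/30497 ≈ 3.2790e-5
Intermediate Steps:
J(T) = T (J(T) = 0 + T = T)
1/(30219 + J(278)) = 1/(30219 + 278) = 1/30497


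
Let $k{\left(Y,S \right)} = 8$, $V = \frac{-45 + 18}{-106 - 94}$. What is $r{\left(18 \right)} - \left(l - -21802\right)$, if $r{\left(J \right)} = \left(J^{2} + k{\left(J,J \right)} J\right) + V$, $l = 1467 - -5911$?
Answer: $- \frac{5742373}{200} \approx -28712.0$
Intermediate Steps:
$V = \frac{27}{200}$ ($V = - \frac{27}{-200} = \left(-27\right) \left(- \frac{1}{200}\right) = \frac{27}{200} \approx 0.135$)
$l = 7378$ ($l = 1467 + 5911 = 7378$)
$r{\left(J \right)} = \frac{27}{200} + J^{2} + 8 J$ ($r{\left(J \right)} = \left(J^{2} + 8 J\right) + \frac{27}{200} = \frac{27}{200} + J^{2} + 8 J$)
$r{\left(18 \right)} - \left(l - -21802\right) = \left(\frac{27}{200} + 18^{2} + 8 \cdot 18\right) - \left(7378 - -21802\right) = \left(\frac{27}{200} + 324 + 144\right) - \left(7378 + 21802\right) = \frac{93627}{200} - 29180 = - \frac{5742373}{200}$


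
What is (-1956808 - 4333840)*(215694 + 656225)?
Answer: -5484935513512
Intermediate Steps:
(-1956808 - 4333840)*(215694 + 656225) = -6290648*871919 = -5484935513512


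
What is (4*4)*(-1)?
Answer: -16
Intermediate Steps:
(4*4)*(-1) = 16*(-1) = -16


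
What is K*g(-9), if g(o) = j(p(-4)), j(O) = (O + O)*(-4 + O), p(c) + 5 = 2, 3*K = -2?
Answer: -28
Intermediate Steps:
K = -⅔ (K = (⅓)*(-2) = -⅔ ≈ -0.66667)
p(c) = -3 (p(c) = -5 + 2 = -3)
j(O) = 2*O*(-4 + O) (j(O) = (2*O)*(-4 + O) = 2*O*(-4 + O))
g(o) = 42 (g(o) = 2*(-3)*(-4 - 3) = 2*(-3)*(-7) = 42)
K*g(-9) = -⅔*42 = -28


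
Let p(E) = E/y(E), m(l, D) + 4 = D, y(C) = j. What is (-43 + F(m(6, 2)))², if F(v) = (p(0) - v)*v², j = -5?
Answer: 1225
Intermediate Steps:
y(C) = -5
m(l, D) = -4 + D
p(E) = -E/5 (p(E) = E/(-5) = E*(-⅕) = -E/5)
F(v) = -v³ (F(v) = (-⅕*0 - v)*v² = (0 - v)*v² = (-v)*v² = -v³)
(-43 + F(m(6, 2)))² = (-43 - (-4 + 2)³)² = (-43 - 1*(-2)³)² = (-43 - 1*(-8))² = (-43 + 8)² = (-35)² = 1225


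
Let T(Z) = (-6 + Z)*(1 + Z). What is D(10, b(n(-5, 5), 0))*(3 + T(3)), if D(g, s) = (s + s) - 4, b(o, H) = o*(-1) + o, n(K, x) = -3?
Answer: 36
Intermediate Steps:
b(o, H) = 0 (b(o, H) = -o + o = 0)
T(Z) = (1 + Z)*(-6 + Z)
D(g, s) = -4 + 2*s (D(g, s) = 2*s - 4 = -4 + 2*s)
D(10, b(n(-5, 5), 0))*(3 + T(3)) = (-4 + 2*0)*(3 + (-6 + 3² - 5*3)) = (-4 + 0)*(3 + (-6 + 9 - 15)) = -4*(3 - 12) = -4*(-9) = 36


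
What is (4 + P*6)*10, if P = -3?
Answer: -140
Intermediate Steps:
(4 + P*6)*10 = (4 - 3*6)*10 = (4 - 18)*10 = -14*10 = -140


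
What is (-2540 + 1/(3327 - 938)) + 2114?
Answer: -1017713/2389 ≈ -426.00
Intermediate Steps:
(-2540 + 1/(3327 - 938)) + 2114 = (-2540 + 1/2389) + 2114 = -6068059/2389 + 2114 = -1017713/2389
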